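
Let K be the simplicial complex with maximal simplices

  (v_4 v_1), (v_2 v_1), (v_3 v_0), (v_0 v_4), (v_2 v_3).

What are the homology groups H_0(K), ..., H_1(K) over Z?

H_0 = Z,  H_1 = Z.

Take the total order v_0 < v_1 < v_2 < v_3 < v_4 on the vertex set. Then K (dimension 1) consists of the simplices:

  0-simplices (5): [v_0], [v_1], [v_2], [v_3], [v_4]
  1-simplices (5): [v_0,v_3], [v_0,v_4], [v_1,v_2], [v_1,v_4], [v_2,v_3]

Hence C_0 ≅ Z^5, C_1 ≅ Z^5.

Boundary ∂_1: C_1 → C_0 maps an edge to its endpoints' difference, ∂[p,q] = q − p.
As a 5×5 matrix over Z this has rank 4, with invariant factors (1,1,1,1).

Now H_k = ker ∂_k / im ∂_{k+1}, so:

  H_0: rank C_0 − rank ∂_1 = 5 − 4 = 1, and the invariant factors of ∂_1 are all 1, so H_0 ≅ Z.
  H_1: rank ker ∂_1 − rank ∂_2 = (5 − 4) − 0 = 1, and there is no ∂_2, so H_1 ≅ Z.

As a check, the Euler characteristic is 5 − 5 = 0, which agrees with 1 − 1 = 0.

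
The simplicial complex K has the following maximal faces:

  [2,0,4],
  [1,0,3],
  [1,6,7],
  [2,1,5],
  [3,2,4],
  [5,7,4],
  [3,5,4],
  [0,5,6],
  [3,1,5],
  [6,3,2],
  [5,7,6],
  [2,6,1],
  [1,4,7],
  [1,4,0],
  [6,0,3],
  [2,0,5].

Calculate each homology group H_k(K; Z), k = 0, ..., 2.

H_0 ≅ Z,  H_1 ≅ Z^2,  H_2 ≅ Z.

K has 8 vertices, 24 edges, 16 triangles.
rank ∂_0 = 0, rank ∂_1 = 7 ⇒ b_0 = 8 − 0 − 7 = 1; all invariant factors of ∂_1 are 1 so no torsion. So H_0 ≅ Z.
rank ∂_1 = 7, rank ∂_2 = 15 ⇒ b_1 = 24 − 7 − 15 = 2; all invariant factors of ∂_2 are 1 so no torsion. So H_1 ≅ Z^2.
rank ∂_2 = 15, rank ∂_3 = 0 ⇒ b_2 = 16 − 15 − 0 = 1. So H_2 ≅ Z.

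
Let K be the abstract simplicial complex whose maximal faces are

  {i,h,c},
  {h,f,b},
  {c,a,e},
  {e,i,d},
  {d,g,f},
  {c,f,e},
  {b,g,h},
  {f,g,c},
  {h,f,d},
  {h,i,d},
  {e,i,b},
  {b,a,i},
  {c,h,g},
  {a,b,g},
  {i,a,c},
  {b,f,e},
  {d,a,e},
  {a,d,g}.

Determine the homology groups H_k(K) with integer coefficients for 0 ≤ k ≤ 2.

H_0 = Z,  H_1 = Z × Z/2,  H_2 = 0.

Order the vertices as a < b < c < d < e < f < g < h < i. Listing each simplex with vertices in this order, K has dimension 2 with simplices:

  0-simplices (9): a, b, c, d, e, f, g, h, i
  1-simplices (27): ab, ac, ad, ae, ag, ai, be, bf, bg, bh, bi, ce, cf, cg, ch, ci, de, df, dg, dh, di, ef, ei, fg, fh, gh, hi
  2-simplices (18): abg, abi, ace, aci, ade, adg, bef, bei, bfh, bgh, cef, cfg, cgh, chi, dei, dfg, dfh, dhi

so the chain groups are C_0 ≅ Z^9, C_1 ≅ Z^27, C_2 ≅ Z^18.

The boundary map ∂_1: C_1 → C_0 is given by ∂[p,q] = [q] − [p]. For instance
  ∂bf = f − b.
This gives a 9×27 integer matrix of rank 8; reducing to Smith normal form yields diagonal entries (1,1,1,1,1,1,1,1).

Boundary ∂_2: C_2 → C_1 maps a triangle to the signed sum of its edges. For instance
  ∂adg = dg − ag + ad,
  ∂cfg = fg − cg + cf.
The 27×18 boundary matrix has rank 18 and Smith normal form diag(1,1,1,1,1,1,1,1,1,1,1,1,1,1,1,1,1,2).

Reading off H_k = ker ∂_k / im ∂_{k+1}:

  H_0: rank C_0 − rank ∂_1 = 9 − 8 = 1, and the invariant factors of ∂_1 are all 1, so H_0 = Z.
  H_1: rank ker ∂_1 − rank ∂_2 = (27 − 8) − 18 = 1, and ∂_2 has invariant factor 2 > 1, so H_1 = Z × Z/2.
  H_2: rank ker ∂_2 − rank ∂_3 = (18 − 18) − 0 = 0, and there is no ∂_3, so H_2 = 0.

As a check, the Euler characteristic is 9 − 27 + 18 = 0, which agrees with 1 − 1 + 0 = 0.
(K is a triangulation of the Klein bottle.)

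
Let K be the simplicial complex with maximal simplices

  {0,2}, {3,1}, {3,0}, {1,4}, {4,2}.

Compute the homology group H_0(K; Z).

H_0 ≅ Z.

We work with the vertex ordering 0 < 1 < 2 < 3 < 4. The simplices of K, each written with vertices in increasing order, are:

  0-simplices (5): [0], [1], [2], [3], [4]
  1-simplices (5): [0,2], [0,3], [1,3], [1,4], [2,4]

so the chain groups are C_0 ≅ Z^5, C_1 ≅ Z^5.

The boundary map ∂_1: C_1 → C_0 maps an edge to its endpoints' difference, ∂[p,q] = q − p.
The 5×5 boundary matrix has rank 4 and Smith normal form diag(1,1,1,1).

Now H_k = ker ∂_k / im ∂_{k+1}, so:

  H_0: rank C_0 − rank ∂_1 = 5 − 4 = 1, and the invariant factors of ∂_1 are all 1, so H_0 = Z.

(K is a triangulation of the circle S^1.)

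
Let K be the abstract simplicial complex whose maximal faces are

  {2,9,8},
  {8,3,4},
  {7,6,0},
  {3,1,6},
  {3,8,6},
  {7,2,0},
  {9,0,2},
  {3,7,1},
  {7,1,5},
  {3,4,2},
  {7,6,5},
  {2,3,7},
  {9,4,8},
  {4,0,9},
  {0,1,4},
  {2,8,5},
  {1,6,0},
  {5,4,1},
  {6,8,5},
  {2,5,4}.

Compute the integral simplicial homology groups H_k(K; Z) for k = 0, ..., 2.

Order the vertices as 0 < 1 < 2 < 3 < 4 < 5 < 6 < 7 < 8 < 9. Listing each simplex with vertices in this order, K has dimension 2 with simplices:

  0-simplices (10): [0], [1], [2], [3], [4], [5], [6], [7], [8], [9]
  1-simplices (30): (30 of them)
  2-simplices (20): (20 of them)

so the chain groups are C_0 ≅ Z^10, C_1 ≅ Z^30, C_2 ≅ Z^20.

Boundary ∂_1: C_1 → C_0 is given by ∂[p,q] = [q] − [p]. For instance
  ∂[0,4] = [4] − [0].
As a 10×30 matrix over Z this has rank 9, with invariant factors (1,1,1,1,1,1,1,1,1).

The boundary map ∂_2: C_2 → C_1 sends each 2-simplex [p,q,r] to [q,r] − [p,r] + [p,q]. For instance
  ∂[1,3,6] = [3,6] − [1,6] + [1,3],
  ∂[3,6,8] = [6,8] − [3,8] + [3,6].
The 30×20 boundary matrix has rank 20 and Smith normal form diag(1,1,1,1,1,1,1,1,1,1,1,1,1,1,1,1,1,1,1,2).

Computing H_k = (kernel of ∂_k) / (image of ∂_{k+1}):

  H_0: rank C_0 − rank ∂_1 = 10 − 9 = 1, and the invariant factors of ∂_1 are all 1, so H_0 = Z.
  H_1: rank ker ∂_1 − rank ∂_2 = (30 − 9) − 20 = 1, and ∂_2 has invariant factor 2 > 1, so H_1 = Z ⊕ Z_2.
  H_2: rank ker ∂_2 − rank ∂_3 = (20 − 20) − 0 = 0, and there is no ∂_3, so H_2 = 0.

(K is a triangulation of the Klein bottle.)

H_0 = Z,  H_1 = Z ⊕ Z_2,  H_2 = 0.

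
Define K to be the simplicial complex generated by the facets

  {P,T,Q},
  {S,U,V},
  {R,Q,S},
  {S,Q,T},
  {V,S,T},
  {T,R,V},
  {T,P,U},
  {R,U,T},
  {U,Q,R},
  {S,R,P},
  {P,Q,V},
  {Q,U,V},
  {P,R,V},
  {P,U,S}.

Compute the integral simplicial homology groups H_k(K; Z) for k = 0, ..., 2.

We work with the vertex ordering P < Q < R < S < T < U < V. The simplices of K, each written with vertices in increasing order, are:

  0-simplices (7): P, Q, R, S, T, U, V
  1-simplices (21): PQ, PR, PS, PT, PU, PV, QR, QS, QT, QU, QV, RS, RT, RU, RV, ST, SU, SV, TU, TV, UV
  2-simplices (14): PQT, PQV, PRS, PRV, PSU, PTU, QRS, QRU, QST, QUV, RTU, RTV, STV, SUV

Hence C_0 ≅ Z^7, C_1 ≅ Z^21, C_2 ≅ Z^14.

The boundary map ∂_1: C_1 → C_0 sends each edge [p,q] (with p < q) to q − p. For instance
  ∂RT = T − R.
This gives a 7×21 integer matrix of rank 6; reducing to Smith normal form yields diagonal entries (1,1,1,1,1,1).

Boundary ∂_2: C_2 → C_1 acts by ∂[p,q,r] = [q,r] − [p,r] + [p,q]. For instance
  ∂QUV = UV − QV + QU,
  ∂PQV = QV − PV + PQ.
This gives a 21×14 integer matrix of rank 13; reducing to Smith normal form yields diagonal entries (1,1,1,1,1,1,1,1,1,1,1,1,1).

Computing H_k = (kernel of ∂_k) / (image of ∂_{k+1}):

  H_0: rank C_0 − rank ∂_1 = 7 − 6 = 1, and the invariant factors of ∂_1 are all 1, so H_0 ≅ Z.
  H_1: rank ker ∂_1 − rank ∂_2 = (21 − 6) − 13 = 2, and the invariant factors of ∂_2 are all 1, so H_1 ≅ Z^2.
  H_2: rank ker ∂_2 − rank ∂_3 = (14 − 13) − 0 = 1, and there is no ∂_3, so H_2 ≅ Z.

(K is a triangulation of the torus T^2.)

H_0 = Z,  H_1 = Z^2,  H_2 = Z.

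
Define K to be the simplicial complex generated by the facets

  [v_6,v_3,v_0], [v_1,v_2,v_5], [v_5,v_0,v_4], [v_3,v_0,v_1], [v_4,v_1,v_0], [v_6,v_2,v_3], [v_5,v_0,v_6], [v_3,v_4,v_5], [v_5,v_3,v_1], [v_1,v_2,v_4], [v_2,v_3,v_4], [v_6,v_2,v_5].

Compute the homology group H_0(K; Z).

H_0 = Z.

K has 7 vertices, 18 edges, 12 triangles.
rank ∂_0 = 0, rank ∂_1 = 6 ⇒ b_0 = 7 − 0 − 6 = 1; all invariant factors of ∂_1 are 1 so no torsion. So H_0 ≅ Z.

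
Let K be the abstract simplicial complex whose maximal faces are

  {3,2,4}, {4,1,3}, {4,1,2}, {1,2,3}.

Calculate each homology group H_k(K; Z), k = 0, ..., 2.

We work with the vertex ordering 1 < 2 < 3 < 4. The simplices of K, each written with vertices in increasing order, are:

  0-simplices (4): [1], [2], [3], [4]
  1-simplices (6): [1,2], [1,3], [1,4], [2,3], [2,4], [3,4]
  2-simplices (4): [1,2,3], [1,2,4], [1,3,4], [2,3,4]

giving chain groups C_0 ≅ Z^4, C_1 ≅ Z^6, C_2 ≅ Z^4.

∂_1: C_1 → C_0 is given by ∂[p,q] = [q] − [p].
The resulting 4×6 matrix has rank 3, and its Smith normal form has invariant factors (1,1,1).

The boundary map ∂_2: C_2 → C_1 sends each 2-simplex [p,q,r] to [q,r] − [p,r] + [p,q]. For instance
  ∂[1,2,3] = [2,3] − [1,3] + [1,2],
  ∂[1,3,4] = [3,4] − [1,4] + [1,3].
This gives a 6×4 integer matrix of rank 3; reducing to Smith normal form yields diagonal entries (1,1,1).

Reading off H_k = ker ∂_k / im ∂_{k+1}:

  H_0: rank C_0 − rank ∂_1 = 4 − 3 = 1, and the invariant factors of ∂_1 are all 1, so H_0 ≅ Z.
  H_1: rank ker ∂_1 − rank ∂_2 = (6 − 3) − 3 = 0, and the invariant factors of ∂_2 are all 1, so H_1 ≅ 0.
  H_2: rank ker ∂_2 − rank ∂_3 = (4 − 3) − 0 = 1, and there is no ∂_3, so H_2 ≅ Z.

H_0 ≅ Z,  H_1 = 0,  H_2 ≅ Z.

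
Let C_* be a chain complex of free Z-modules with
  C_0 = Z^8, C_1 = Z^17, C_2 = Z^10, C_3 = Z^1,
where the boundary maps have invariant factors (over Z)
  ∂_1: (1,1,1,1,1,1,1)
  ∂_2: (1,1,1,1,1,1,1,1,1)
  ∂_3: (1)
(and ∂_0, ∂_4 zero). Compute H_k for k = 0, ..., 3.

H_0: b_0 = 8 − 0 − 7 = 1; torsion from ∂_1 factors > 1: none. So H_0 = Z.
H_1: b_1 = 17 − 7 − 9 = 1; torsion from ∂_2 factors > 1: none. So H_1 = Z.
H_2: b_2 = 10 − 9 − 1 = 0; torsion from ∂_3 factors > 1: none. So H_2 = 0.
H_3: b_3 = 1 − 1 − 0 = 0; torsion from ∂_4 factors > 1: none. So H_3 = 0.

H_0 = Z,  H_1 = Z,  H_2 = 0,  H_3 = 0.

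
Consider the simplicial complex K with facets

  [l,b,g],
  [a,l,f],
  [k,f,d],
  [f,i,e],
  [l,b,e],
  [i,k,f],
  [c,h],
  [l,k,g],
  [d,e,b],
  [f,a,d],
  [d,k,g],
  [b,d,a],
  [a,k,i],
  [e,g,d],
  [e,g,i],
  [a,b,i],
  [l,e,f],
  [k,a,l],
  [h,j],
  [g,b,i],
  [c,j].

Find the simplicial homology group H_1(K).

We work with the vertex ordering a < b < c < d < e < f < g < h < i < j < k < l. The simplices of K, each written with vertices in increasing order, are:

  0-simplices (12): a, b, c, d, e, f, g, h, i, j, k, l
  1-simplices (30): ab, ad, af, ai, ak, al, bd, be, bg, bi, bl, ch, cj, de, df, dg, dk, ef, eg, ei, el, fi, fk, fl, gi, gk, gl, hj, ik, kl
  2-simplices (18): abd, abi, adf, afl, aik, akl, bde, bel, bgi, bgl, deg, dfk, dgk, efi, efl, egi, fik, gkl

giving chain groups C_0 ≅ Z^12, C_1 ≅ Z^30, C_2 ≅ Z^18.

Boundary ∂_1: C_1 → C_0 is given by ∂[p,q] = [q] − [p].
This gives a 12×30 integer matrix of rank 10; reducing to Smith normal form yields diagonal entries (1,1,1,1,1,1,1,1,1,1).

The boundary map ∂_2: C_2 → C_1 sends each 2-simplex [p,q,r] to [q,r] − [p,r] + [p,q]. For instance
  ∂afl = fl − al + af,
  ∂deg = eg − dg + de.
As a 30×18 matrix over Z this has rank 18, with invariant factors (1,1,1,1,1,1,1,1,1,1,1,1,1,1,1,1,1,2).

Now H_k = ker ∂_k / im ∂_{k+1}, so:

  H_1: rank ker ∂_1 − rank ∂_2 = (30 − 10) − 18 = 2, and ∂_2 has invariant factor 2 > 1, so H_1 ≅ Z^2 ⊕ Z_2.

H_1 = Z^2 ⊕ Z_2.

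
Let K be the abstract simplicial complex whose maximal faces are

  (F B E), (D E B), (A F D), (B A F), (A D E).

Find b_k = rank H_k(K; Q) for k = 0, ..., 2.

K has 5 vertices, 10 edges, 5 triangles.
rank ∂_0 = 0, rank ∂_1 = 4 ⇒ b_0 = 5 − 0 − 4 = 1; all invariant factors of ∂_1 are 1 so no torsion. So H_0 = Z.
rank ∂_1 = 4, rank ∂_2 = 5 ⇒ b_1 = 10 − 4 − 5 = 1; all invariant factors of ∂_2 are 1 so no torsion. So H_1 = Z.
rank ∂_2 = 5, rank ∂_3 = 0 ⇒ b_2 = 5 − 5 − 0 = 0. So H_2 = 0.

b_0 = 1, b_1 = 1, b_2 = 0.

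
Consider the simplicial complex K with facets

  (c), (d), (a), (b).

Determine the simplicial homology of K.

Order the vertices as a < b < c < d. Listing each simplex with vertices in this order, K has dimension 0 with simplices:

  0-simplices (4): a, b, c, d

giving chain groups C_0 ≅ Z^4.

Now H_k = ker ∂_k / im ∂_{k+1}, so:

  H_0: rank C_0 − rank ∂_1 = 4 − 0 = 4, and there is no ∂_1, so H_0 = Z^4.

(K is a triangulation of a set of 4 points.)

H_0 = Z^4.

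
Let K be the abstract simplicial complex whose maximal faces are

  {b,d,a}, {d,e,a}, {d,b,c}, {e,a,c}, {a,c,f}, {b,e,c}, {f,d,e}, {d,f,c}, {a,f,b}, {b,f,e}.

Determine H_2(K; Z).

H_2 = 0.

Take the total order a < b < c < d < e < f on the vertex set. Then K (dimension 2) consists of the simplices:

  0-simplices (6): a, b, c, d, e, f
  1-simplices (15): ab, ac, ad, ae, af, bc, bd, be, bf, cd, ce, cf, de, df, ef
  2-simplices (10): abd, abf, ace, acf, ade, bcd, bce, bef, cdf, def

Hence C_0 ≅ Z^6, C_1 ≅ Z^15, C_2 ≅ Z^10.

∂_1: C_1 → C_0 maps an edge to its endpoints' difference, ∂[p,q] = q − p. For instance
  ∂ce = e − c.
As a 6×15 matrix over Z this has rank 5, with invariant factors (1,1,1,1,1).

∂_2: C_2 → C_1 maps a triangle to the signed sum of its edges. For instance
  ∂ade = de − ae + ad,
  ∂abd = bd − ad + ab.
This gives a 15×10 integer matrix of rank 10; reducing to Smith normal form yields diagonal entries (1,1,1,1,1,1,1,1,1,2).

Reading off H_k = ker ∂_k / im ∂_{k+1}:

  H_2: rank ker ∂_2 − rank ∂_3 = (10 − 10) − 0 = 0, and there is no ∂_3, so H_2 = 0.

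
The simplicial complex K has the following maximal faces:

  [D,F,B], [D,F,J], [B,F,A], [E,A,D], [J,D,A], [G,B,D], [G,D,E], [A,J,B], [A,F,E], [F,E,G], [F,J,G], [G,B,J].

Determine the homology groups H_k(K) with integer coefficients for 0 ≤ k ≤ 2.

H_0 ≅ Z,  H_1 ≅ Z/2Z,  H_2 = 0.

K has 7 vertices, 18 edges, 12 triangles.
rank ∂_0 = 0, rank ∂_1 = 6 ⇒ b_0 = 7 − 0 − 6 = 1; all invariant factors of ∂_1 are 1 so no torsion. So H_0 = Z.
rank ∂_1 = 6, rank ∂_2 = 12 ⇒ b_1 = 18 − 6 − 12 = 0; ∂_2 has invariant factor(s) [2] giving torsion. So H_1 = Z/2Z.
rank ∂_2 = 12, rank ∂_3 = 0 ⇒ b_2 = 12 − 12 − 0 = 0. So H_2 = 0.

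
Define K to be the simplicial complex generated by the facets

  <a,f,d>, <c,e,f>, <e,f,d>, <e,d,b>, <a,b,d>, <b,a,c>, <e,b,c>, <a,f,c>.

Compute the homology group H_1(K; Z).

H_1 ≅ 0.

Order the vertices as a < b < c < d < e < f. Listing each simplex with vertices in this order, K has dimension 2 with simplices:

  0-simplices (6): a, b, c, d, e, f
  1-simplices (12): ab, ac, ad, af, bc, bd, be, ce, cf, de, df, ef
  2-simplices (8): abc, abd, acf, adf, bce, bde, cef, def

so the chain groups are C_0 ≅ Z^6, C_1 ≅ Z^12, C_2 ≅ Z^8.

The boundary map ∂_1: C_1 → C_0 maps an edge to its endpoints' difference, ∂[p,q] = q − p.
The resulting 6×12 matrix has rank 5, and its Smith normal form has invariant factors (1,1,1,1,1).

∂_2: C_2 → C_1 acts by ∂[p,q,r] = [q,r] − [p,r] + [p,q]. For instance
  ∂abc = bc − ac + ab,
  ∂bde = de − be + bd.
This gives a 12×8 integer matrix of rank 7; reducing to Smith normal form yields diagonal entries (1,1,1,1,1,1,1).

Computing H_k = (kernel of ∂_k) / (image of ∂_{k+1}):

  H_1: rank ker ∂_1 − rank ∂_2 = (12 − 5) − 7 = 0, and the invariant factors of ∂_2 are all 1, so H_1 = 0.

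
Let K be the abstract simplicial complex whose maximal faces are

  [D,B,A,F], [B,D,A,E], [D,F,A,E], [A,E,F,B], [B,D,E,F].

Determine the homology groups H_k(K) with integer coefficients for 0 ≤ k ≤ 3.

H_0 ≅ Z,  H_1 = 0,  H_2 = 0,  H_3 ≅ Z.

Order the vertices as A < B < D < E < F. Listing each simplex with vertices in this order, K has dimension 3 with simplices:

  0-simplices (5): A, B, D, E, F
  1-simplices (10): AB, AD, AE, AF, BD, BE, BF, DE, DF, EF
  2-simplices (10): ABD, ABE, ABF, ADE, ADF, AEF, BDE, BDF, BEF, DEF
  3-simplices (5): ABDE, ABDF, ABEF, ADEF, BDEF

so the chain groups are C_0 ≅ Z^5, C_1 ≅ Z^10, C_2 ≅ Z^10, C_3 ≅ Z^5.

Boundary ∂_1: C_1 → C_0 sends each edge [p,q] (with p < q) to q − p. For instance
  ∂AE = E − A.
This gives a 5×10 integer matrix of rank 4; reducing to Smith normal form yields diagonal entries (1,1,1,1).

∂_2: C_2 → C_1 maps a triangle to the signed sum of its edges. For instance
  ∂ABF = BF − AF + AB,
  ∂DEF = EF − DF + DE.
The 10×10 boundary matrix has rank 6 and Smith normal form diag(1,1,1,1,1,1).

The boundary map ∂_3: C_3 → C_2 sends each 3-simplex σ to the alternating sum Σ_i (−1)^i (σ with its i-th vertex removed). For instance
  ∂ABEF = BEF − AEF + ABF − ABE,
  ∂ABDE = BDE − ADE + ABE − ABD.
This gives a 10×5 integer matrix of rank 4; reducing to Smith normal form yields diagonal entries (1,1,1,1).

Computing H_k = (kernel of ∂_k) / (image of ∂_{k+1}):

  H_0: rank C_0 − rank ∂_1 = 5 − 4 = 1, and the invariant factors of ∂_1 are all 1, so H_0 = Z.
  H_1: rank ker ∂_1 − rank ∂_2 = (10 − 4) − 6 = 0, and the invariant factors of ∂_2 are all 1, so H_1 = 0.
  H_2: rank ker ∂_2 − rank ∂_3 = (10 − 6) − 4 = 0, and the invariant factors of ∂_3 are all 1, so H_2 = 0.
  H_3: rank ker ∂_3 − rank ∂_4 = (5 − 4) − 0 = 1, and there is no ∂_4, so H_3 = Z.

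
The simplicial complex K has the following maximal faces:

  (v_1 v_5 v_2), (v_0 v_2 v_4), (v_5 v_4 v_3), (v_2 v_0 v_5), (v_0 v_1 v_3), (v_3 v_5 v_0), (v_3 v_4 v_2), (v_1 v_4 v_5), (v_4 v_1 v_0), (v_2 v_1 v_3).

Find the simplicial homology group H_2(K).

H_2 ≅ 0.

K has 6 vertices, 15 edges, 10 triangles.
rank ∂_2 = 10, rank ∂_3 = 0 ⇒ b_2 = 10 − 10 − 0 = 0. So H_2 = 0.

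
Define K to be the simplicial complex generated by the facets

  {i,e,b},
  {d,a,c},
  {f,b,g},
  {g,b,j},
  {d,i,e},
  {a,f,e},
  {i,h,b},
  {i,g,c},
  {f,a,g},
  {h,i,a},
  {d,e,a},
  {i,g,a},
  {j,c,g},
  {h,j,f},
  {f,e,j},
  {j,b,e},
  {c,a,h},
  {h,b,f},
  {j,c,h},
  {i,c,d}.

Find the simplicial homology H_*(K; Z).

H_0 = Z,  H_1 = Z ⊕ Z/2Z,  H_2 = 0.

We work with the vertex ordering a < b < c < d < e < f < g < h < i < j. The simplices of K, each written with vertices in increasing order, are:

  0-simplices (10): a, b, c, d, e, f, g, h, i, j
  1-simplices (30): ac, ad, ae, af, ag, ah, ai, be, bf, bg, bh, bi, bj, cd, cg, ch, ci, cj, de, di, ef, ei, ej, fg, fh, fj, gi, gj, hi, hj
  2-simplices (20): acd, ach, ade, aef, afg, agi, ahi, bei, bej, bfg, bfh, bgj, bhi, cdi, cgi, cgj, chj, dei, efj, fhj

Hence C_0 ≅ Z^10, C_1 ≅ Z^30, C_2 ≅ Z^20.

Boundary ∂_1: C_1 → C_0 maps an edge to its endpoints' difference, ∂[p,q] = q − p.
The resulting 10×30 matrix has rank 9, and its Smith normal form has invariant factors (1,1,1,1,1,1,1,1,1).

∂_2: C_2 → C_1 maps a triangle to the signed sum of its edges. For instance
  ∂efj = fj − ej + ef,
  ∂ade = de − ae + ad.
The 30×20 boundary matrix has rank 20 and Smith normal form diag(1,1,1,1,1,1,1,1,1,1,1,1,1,1,1,1,1,1,1,2).

From H_k ≅ ker(∂_k) / im(∂_{k+1}) we obtain:

  H_0: rank C_0 − rank ∂_1 = 10 − 9 = 1, and the invariant factors of ∂_1 are all 1, so H_0 ≅ Z.
  H_1: rank ker ∂_1 − rank ∂_2 = (30 − 9) − 20 = 1, and ∂_2 has invariant factor 2 > 1, so H_1 ≅ Z ⊕ Z/2Z.
  H_2: rank ker ∂_2 − rank ∂_3 = (20 − 20) − 0 = 0, and there is no ∂_3, so H_2 ≅ 0.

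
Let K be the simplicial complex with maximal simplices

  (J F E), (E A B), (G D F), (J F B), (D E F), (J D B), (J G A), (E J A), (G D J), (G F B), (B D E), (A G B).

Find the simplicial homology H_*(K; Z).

K has 7 vertices, 18 edges, 12 triangles.
rank ∂_0 = 0, rank ∂_1 = 6 ⇒ b_0 = 7 − 0 − 6 = 1; all invariant factors of ∂_1 are 1 so no torsion. So H_0 = Z.
rank ∂_1 = 6, rank ∂_2 = 12 ⇒ b_1 = 18 − 6 − 12 = 0; ∂_2 has invariant factor(s) [2] giving torsion. So H_1 = Z/2.
rank ∂_2 = 12, rank ∂_3 = 0 ⇒ b_2 = 12 − 12 − 0 = 0. So H_2 = 0.

H_0 = Z,  H_1 = Z/2,  H_2 = 0.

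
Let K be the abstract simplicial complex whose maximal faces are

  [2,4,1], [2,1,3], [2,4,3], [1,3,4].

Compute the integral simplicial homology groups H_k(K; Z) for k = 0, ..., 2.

We work with the vertex ordering 1 < 2 < 3 < 4. The simplices of K, each written with vertices in increasing order, are:

  0-simplices (4): [1], [2], [3], [4]
  1-simplices (6): [1,2], [1,3], [1,4], [2,3], [2,4], [3,4]
  2-simplices (4): [1,2,3], [1,2,4], [1,3,4], [2,3,4]

giving chain groups C_0 ≅ Z^4, C_1 ≅ Z^6, C_2 ≅ Z^4.

∂_1: C_1 → C_0 maps an edge to its endpoints' difference, ∂[p,q] = q − p.
This gives a 4×6 integer matrix of rank 3; reducing to Smith normal form yields diagonal entries (1,1,1).

Boundary ∂_2: C_2 → C_1 maps a triangle to the signed sum of its edges. For instance
  ∂[1,3,4] = [3,4] − [1,4] + [1,3],
  ∂[2,3,4] = [3,4] − [2,4] + [2,3].
As a 6×4 matrix over Z this has rank 3, with invariant factors (1,1,1).

Now H_k = ker ∂_k / im ∂_{k+1}, so:

  H_0: rank C_0 − rank ∂_1 = 4 − 3 = 1, and the invariant factors of ∂_1 are all 1, so H_0 ≅ Z.
  H_1: rank ker ∂_1 − rank ∂_2 = (6 − 3) − 3 = 0, and the invariant factors of ∂_2 are all 1, so H_1 ≅ 0.
  H_2: rank ker ∂_2 − rank ∂_3 = (4 − 3) − 0 = 1, and there is no ∂_3, so H_2 ≅ Z.

H_0 ≅ Z,  H_1 = 0,  H_2 ≅ Z.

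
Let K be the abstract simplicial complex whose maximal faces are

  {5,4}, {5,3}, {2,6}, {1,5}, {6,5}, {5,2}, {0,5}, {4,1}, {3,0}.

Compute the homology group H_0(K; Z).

H_0 ≅ Z.

We work with the vertex ordering 0 < 1 < 2 < 3 < 4 < 5 < 6. The simplices of K, each written with vertices in increasing order, are:

  0-simplices (7): [0], [1], [2], [3], [4], [5], [6]
  1-simplices (9): [0,3], [0,5], [1,4], [1,5], [2,5], [2,6], [3,5], [4,5], [5,6]

so the chain groups are C_0 ≅ Z^7, C_1 ≅ Z^9.

Boundary ∂_1: C_1 → C_0 sends each edge [p,q] (with p < q) to q − p. For instance
  ∂[2,5] = [5] − [2].
The resulting 7×9 matrix has rank 6, and its Smith normal form has invariant factors (1,1,1,1,1,1).

Computing H_k = (kernel of ∂_k) / (image of ∂_{k+1}):

  H_0: rank C_0 − rank ∂_1 = 7 − 6 = 1, and the invariant factors of ∂_1 are all 1, so H_0 = Z.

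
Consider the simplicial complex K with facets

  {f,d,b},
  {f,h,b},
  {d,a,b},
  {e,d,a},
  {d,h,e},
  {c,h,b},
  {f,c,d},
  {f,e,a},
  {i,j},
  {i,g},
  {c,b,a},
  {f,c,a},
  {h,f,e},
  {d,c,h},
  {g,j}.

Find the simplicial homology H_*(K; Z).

Take the total order a < b < c < d < e < f < g < h < i < j on the vertex set. Then K (dimension 2) consists of the simplices:

  0-simplices (10): a, b, c, d, e, f, g, h, i, j
  1-simplices (21): ab, ac, ad, ae, af, bc, bd, bf, bh, cd, cf, ch, de, df, dh, ef, eh, fh, gi, gj, ij
  2-simplices (12): abc, abd, acf, ade, aef, bch, bdf, bfh, cdf, cdh, deh, efh

Hence C_0 ≅ Z^10, C_1 ≅ Z^21, C_2 ≅ Z^12.

Boundary ∂_1: C_1 → C_0 is given by ∂[p,q] = [q] − [p].
This gives a 10×21 integer matrix of rank 8; reducing to Smith normal form yields diagonal entries (1,1,1,1,1,1,1,1).

The boundary map ∂_2: C_2 → C_1 sends each 2-simplex [p,q,r] to [q,r] − [p,r] + [p,q]. For instance
  ∂bfh = fh − bh + bf,
  ∂cdh = dh − ch + cd.
The resulting 21×12 matrix has rank 12, and its Smith normal form has invariant factors (1,1,1,1,1,1,1,1,1,1,1,2).

Reading off H_k = ker ∂_k / im ∂_{k+1}:

  H_0: rank C_0 − rank ∂_1 = 10 − 8 = 2, and the invariant factors of ∂_1 are all 1, so H_0 ≅ Z^2.
  H_1: rank ker ∂_1 − rank ∂_2 = (21 − 8) − 12 = 1, and ∂_2 has invariant factor 2 > 1, so H_1 ≅ Z ⊕ Z/2Z.
  H_2: rank ker ∂_2 − rank ∂_3 = (12 − 12) − 0 = 0, and there is no ∂_3, so H_2 ≅ 0.

H_0 ≅ Z^2,  H_1 ≅ Z ⊕ Z/2Z,  H_2 = 0.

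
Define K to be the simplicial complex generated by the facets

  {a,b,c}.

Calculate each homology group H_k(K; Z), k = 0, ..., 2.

H_0 ≅ Z,  H_1 = 0,  H_2 = 0.

Fix the vertex order a < b < c and write every simplex with vertices in increasing order. Then dim K = 2 and the simplices of K are:

  0-simplices (3): a, b, c
  1-simplices (3): ab, ac, bc
  2-simplices (1): abc

Hence C_0 ≅ Z^3, C_1 ≅ Z^3, C_2 ≅ Z^1.

Boundary ∂_1: C_1 → C_0 is given by ∂[p,q] = [q] − [p].
The 3×3 boundary matrix has rank 2 and Smith normal form diag(1,1).

Boundary ∂_2: C_2 → C_1 acts by ∂[p,q,r] = [q,r] − [p,r] + [p,q]. For instance
  ∂abc = bc − ac + ab.
The resulting 3×1 matrix has rank 1, and its Smith normal form has invariant factors (1).

From H_k ≅ ker(∂_k) / im(∂_{k+1}) we obtain:

  H_0: rank C_0 − rank ∂_1 = 3 − 2 = 1, and the invariant factors of ∂_1 are all 1, so H_0 ≅ Z.
  H_1: rank ker ∂_1 − rank ∂_2 = (3 − 2) − 1 = 0, and the invariant factors of ∂_2 are all 1, so H_1 ≅ 0.
  H_2: rank ker ∂_2 − rank ∂_3 = (1 − 1) − 0 = 0, and there is no ∂_3, so H_2 ≅ 0.

As a check, the Euler characteristic is 3 − 3 + 1 = 1, which agrees with 1 − 0 + 0 = 1.
(K is a triangulation of the 2-simplex.)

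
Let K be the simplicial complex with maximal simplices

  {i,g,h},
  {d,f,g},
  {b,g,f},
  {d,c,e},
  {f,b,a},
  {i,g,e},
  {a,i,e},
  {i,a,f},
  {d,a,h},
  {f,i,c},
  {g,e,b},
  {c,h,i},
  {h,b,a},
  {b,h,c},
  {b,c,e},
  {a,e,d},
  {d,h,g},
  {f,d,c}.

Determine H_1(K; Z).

H_1 ≅ Z^2.

Order the vertices as a < b < c < d < e < f < g < h < i. Listing each simplex with vertices in this order, K has dimension 2 with simplices:

  0-simplices (9): a, b, c, d, e, f, g, h, i
  1-simplices (27): ab, ad, ae, af, ah, ai, bc, be, bf, bg, bh, cd, ce, cf, ch, ci, de, df, dg, dh, eg, ei, fg, fi, gh, gi, hi
  2-simplices (18): abf, abh, ade, adh, aei, afi, bce, bch, beg, bfg, cde, cdf, cfi, chi, dfg, dgh, egi, ghi

giving chain groups C_0 ≅ Z^9, C_1 ≅ Z^27, C_2 ≅ Z^18.

∂_1: C_1 → C_0 is given by ∂[p,q] = [q] − [p]. For instance
  ∂ch = h − c.
As a 9×27 matrix over Z this has rank 8, with invariant factors (1,1,1,1,1,1,1,1).

The boundary map ∂_2: C_2 → C_1 sends each 2-simplex [p,q,r] to [q,r] − [p,r] + [p,q]. For instance
  ∂cdf = df − cf + cd,
  ∂dfg = fg − dg + df.
The resulting 27×18 matrix has rank 17, and its Smith normal form has invariant factors (1,1,1,1,1,1,1,1,1,1,1,1,1,1,1,1,1).

Computing H_k = (kernel of ∂_k) / (image of ∂_{k+1}):

  H_1: rank ker ∂_1 − rank ∂_2 = (27 − 8) − 17 = 2, and the invariant factors of ∂_2 are all 1, so H_1 ≅ Z^2.

(K is a triangulation of the torus T^2.)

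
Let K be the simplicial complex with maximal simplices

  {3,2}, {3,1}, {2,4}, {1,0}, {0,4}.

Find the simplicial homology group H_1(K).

H_1 = Z.

Take the total order 0 < 1 < 2 < 3 < 4 on the vertex set. Then K (dimension 1) consists of the simplices:

  0-simplices (5): [0], [1], [2], [3], [4]
  1-simplices (5): [0,1], [0,4], [1,3], [2,3], [2,4]

giving chain groups C_0 ≅ Z^5, C_1 ≅ Z^5.

The boundary map ∂_1: C_1 → C_0 sends each edge [p,q] (with p < q) to q − p. For instance
  ∂[2,4] = [4] − [2].
As a 5×5 matrix over Z this has rank 4, with invariant factors (1,1,1,1).

Reading off H_k = ker ∂_k / im ∂_{k+1}:

  H_1: rank ker ∂_1 − rank ∂_2 = (5 − 4) − 0 = 1, and there is no ∂_2, so H_1 ≅ Z.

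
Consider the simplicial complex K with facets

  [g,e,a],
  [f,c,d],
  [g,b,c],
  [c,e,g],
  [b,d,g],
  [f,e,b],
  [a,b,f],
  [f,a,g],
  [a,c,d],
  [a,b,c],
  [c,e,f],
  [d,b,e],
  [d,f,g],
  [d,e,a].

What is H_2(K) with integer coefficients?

We work with the vertex ordering a < b < c < d < e < f < g. The simplices of K, each written with vertices in increasing order, are:

  0-simplices (7): a, b, c, d, e, f, g
  1-simplices (21): ab, ac, ad, ae, af, ag, bc, bd, be, bf, bg, cd, ce, cf, cg, de, df, dg, ef, eg, fg
  2-simplices (14): abc, abf, acd, ade, aeg, afg, bcg, bde, bdg, bef, cdf, cef, ceg, dfg

Hence C_0 ≅ Z^7, C_1 ≅ Z^21, C_2 ≅ Z^14.

Boundary ∂_1: C_1 → C_0 is given by ∂[p,q] = [q] − [p].
This gives a 7×21 integer matrix of rank 6; reducing to Smith normal form yields diagonal entries (1,1,1,1,1,1).

∂_2: C_2 → C_1 maps a triangle to the signed sum of its edges. For instance
  ∂bde = de − be + bd,
  ∂bdg = dg − bg + bd.
The 21×14 boundary matrix has rank 13 and Smith normal form diag(1,1,1,1,1,1,1,1,1,1,1,1,1).

From H_k ≅ ker(∂_k) / im(∂_{k+1}) we obtain:

  H_2: rank ker ∂_2 − rank ∂_3 = (14 − 13) − 0 = 1, and there is no ∂_3, so H_2 = Z.

H_2 ≅ Z.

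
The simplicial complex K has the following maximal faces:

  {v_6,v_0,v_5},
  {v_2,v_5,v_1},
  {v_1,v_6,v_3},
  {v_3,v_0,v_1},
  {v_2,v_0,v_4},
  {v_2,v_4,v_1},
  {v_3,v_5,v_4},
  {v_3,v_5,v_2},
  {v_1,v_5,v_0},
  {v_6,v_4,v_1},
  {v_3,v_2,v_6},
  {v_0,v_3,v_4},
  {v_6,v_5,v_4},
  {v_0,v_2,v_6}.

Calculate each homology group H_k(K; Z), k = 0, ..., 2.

H_0 = Z,  H_1 = Z^2,  H_2 = Z.

We work with the vertex ordering v_0 < v_1 < v_2 < v_3 < v_4 < v_5 < v_6. The simplices of K, each written with vertices in increasing order, are:

  0-simplices (7): [v_0], [v_1], [v_2], [v_3], [v_4], [v_5], [v_6]
  1-simplices (21): (21 of them)
  2-simplices (14): (14 of them)

Hence C_0 ≅ Z^7, C_1 ≅ Z^21, C_2 ≅ Z^14.

Boundary ∂_1: C_1 → C_0 is given by ∂[p,q] = [q] − [p].
As a 7×21 matrix over Z this has rank 6, with invariant factors (1,1,1,1,1,1).

The boundary map ∂_2: C_2 → C_1 acts by ∂[p,q,r] = [q,r] − [p,r] + [p,q]. For instance
  ∂[v_0,v_3,v_4] = [v_3,v_4] − [v_0,v_4] + [v_0,v_3],
  ∂[v_0,v_2,v_4] = [v_2,v_4] − [v_0,v_4] + [v_0,v_2].
This gives a 21×14 integer matrix of rank 13; reducing to Smith normal form yields diagonal entries (1,1,1,1,1,1,1,1,1,1,1,1,1).

From H_k ≅ ker(∂_k) / im(∂_{k+1}) we obtain:

  H_0: rank C_0 − rank ∂_1 = 7 − 6 = 1, and the invariant factors of ∂_1 are all 1, so H_0 = Z.
  H_1: rank ker ∂_1 − rank ∂_2 = (21 − 6) − 13 = 2, and the invariant factors of ∂_2 are all 1, so H_1 = Z^2.
  H_2: rank ker ∂_2 − rank ∂_3 = (14 − 13) − 0 = 1, and there is no ∂_3, so H_2 = Z.

(K is a triangulation of the torus T^2.)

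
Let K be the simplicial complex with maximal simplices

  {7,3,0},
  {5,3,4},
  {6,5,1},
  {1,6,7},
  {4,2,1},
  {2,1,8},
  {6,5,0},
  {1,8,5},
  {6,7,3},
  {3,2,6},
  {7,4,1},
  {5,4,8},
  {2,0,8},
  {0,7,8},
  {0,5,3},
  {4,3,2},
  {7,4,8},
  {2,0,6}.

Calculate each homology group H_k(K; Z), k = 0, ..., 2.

H_0 = Z,  H_1 = Z × Z/2,  H_2 = 0.

Order the vertices as 0 < 1 < 2 < 3 < 4 < 5 < 6 < 7 < 8. Listing each simplex with vertices in this order, K has dimension 2 with simplices:

  0-simplices (9): [0], [1], [2], [3], [4], [5], [6], [7], [8]
  1-simplices (27): (27 of them)
  2-simplices (18): [0,2,6], [0,2,8], [0,3,5], [0,3,7], [0,5,6], [0,7,8], [1,2,4], [1,2,8], [1,4,7], [1,5,6], [1,5,8], [1,6,7], [2,3,4], [2,3,6], [3,4,5], [3,6,7], [4,5,8], [4,7,8]

giving chain groups C_0 ≅ Z^9, C_1 ≅ Z^27, C_2 ≅ Z^18.

∂_1: C_1 → C_0 sends each edge [p,q] (with p < q) to q − p. For instance
  ∂[5,8] = [8] − [5].
The 9×27 boundary matrix has rank 8 and Smith normal form diag(1,1,1,1,1,1,1,1).

∂_2: C_2 → C_1 sends each 2-simplex [p,q,r] to [q,r] − [p,r] + [p,q]. For instance
  ∂[3,4,5] = [4,5] − [3,5] + [3,4],
  ∂[2,3,4] = [3,4] − [2,4] + [2,3].
The resulting 27×18 matrix has rank 18, and its Smith normal form has invariant factors (1,1,1,1,1,1,1,1,1,1,1,1,1,1,1,1,1,2).

From H_k ≅ ker(∂_k) / im(∂_{k+1}) we obtain:

  H_0: rank C_0 − rank ∂_1 = 9 − 8 = 1, and the invariant factors of ∂_1 are all 1, so H_0 ≅ Z.
  H_1: rank ker ∂_1 − rank ∂_2 = (27 − 8) − 18 = 1, and ∂_2 has invariant factor 2 > 1, so H_1 ≅ Z × Z/2.
  H_2: rank ker ∂_2 − rank ∂_3 = (18 − 18) − 0 = 0, and there is no ∂_3, so H_2 ≅ 0.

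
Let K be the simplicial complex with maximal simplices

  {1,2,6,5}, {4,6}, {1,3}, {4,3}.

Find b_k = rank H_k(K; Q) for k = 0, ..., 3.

Fix the vertex order 1 < 2 < 3 < 4 < 5 < 6 and write every simplex with vertices in increasing order. Then dim K = 3 and the simplices of K are:

  0-simplices (6): [1], [2], [3], [4], [5], [6]
  1-simplices (9): [1,2], [1,3], [1,5], [1,6], [2,5], [2,6], [3,4], [4,6], [5,6]
  2-simplices (4): [1,2,5], [1,2,6], [1,5,6], [2,5,6]
  3-simplices (1): [1,2,5,6]

so the chain groups are C_0 ≅ Z^6, C_1 ≅ Z^9, C_2 ≅ Z^4, C_3 ≅ Z^1.

The boundary map ∂_1: C_1 → C_0 sends each edge [p,q] (with p < q) to q − p. For instance
  ∂[1,2] = [2] − [1].
As a 6×9 matrix over Z this has rank 5, with invariant factors (1,1,1,1,1).

∂_2: C_2 → C_1 sends each 2-simplex [p,q,r] to [q,r] − [p,r] + [p,q]. For instance
  ∂[2,5,6] = [5,6] − [2,6] + [2,5],
  ∂[1,2,6] = [2,6] − [1,6] + [1,2].
The 9×4 boundary matrix has rank 3 and Smith normal form diag(1,1,1).

∂_3: C_3 → C_2 sends each 3-simplex σ to the alternating sum Σ_i (−1)^i (σ with its i-th vertex removed). For instance
  ∂[1,2,5,6] = [2,5,6] − [1,5,6] + [1,2,6] − [1,2,5].
The resulting 4×1 matrix has rank 1, and its Smith normal form has invariant factors (1).

Now H_k = ker ∂_k / im ∂_{k+1}, so:

  H_0: rank C_0 − rank ∂_1 = 6 − 5 = 1, and the invariant factors of ∂_1 are all 1, so H_0 = Z.
  H_1: rank ker ∂_1 − rank ∂_2 = (9 − 5) − 3 = 1, and the invariant factors of ∂_2 are all 1, so H_1 = Z.
  H_2: rank ker ∂_2 − rank ∂_3 = (4 − 3) − 1 = 0, and the invariant factors of ∂_3 are all 1, so H_2 = 0.
  H_3: rank ker ∂_3 − rank ∂_4 = (1 − 1) − 0 = 0, and there is no ∂_4, so H_3 = 0.

Hence the Betti numbers are b_0 = 1, b_1 = 1, b_2 = 0, b_3 = 0.

b_0 = 1, b_1 = 1, b_2 = 0, b_3 = 0.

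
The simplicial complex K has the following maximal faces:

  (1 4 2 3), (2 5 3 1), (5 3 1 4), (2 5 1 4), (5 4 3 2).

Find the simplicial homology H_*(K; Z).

We work with the vertex ordering 1 < 2 < 3 < 4 < 5. The simplices of K, each written with vertices in increasing order, are:

  0-simplices (5): [1], [2], [3], [4], [5]
  1-simplices (10): [1,2], [1,3], [1,4], [1,5], [2,3], [2,4], [2,5], [3,4], [3,5], [4,5]
  2-simplices (10): [1,2,3], [1,2,4], [1,2,5], [1,3,4], [1,3,5], [1,4,5], [2,3,4], [2,3,5], [2,4,5], [3,4,5]
  3-simplices (5): [1,2,3,4], [1,2,3,5], [1,2,4,5], [1,3,4,5], [2,3,4,5]

Hence C_0 ≅ Z^5, C_1 ≅ Z^10, C_2 ≅ Z^10, C_3 ≅ Z^5.

∂_1: C_1 → C_0 sends each edge [p,q] (with p < q) to q − p. For instance
  ∂[3,5] = [5] − [3].
The resulting 5×10 matrix has rank 4, and its Smith normal form has invariant factors (1,1,1,1).

∂_2: C_2 → C_1 sends each 2-simplex [p,q,r] to [q,r] − [p,r] + [p,q]. For instance
  ∂[1,2,3] = [2,3] − [1,3] + [1,2],
  ∂[1,2,4] = [2,4] − [1,4] + [1,2].
As a 10×10 matrix over Z this has rank 6, with invariant factors (1,1,1,1,1,1).

Boundary ∂_3: C_3 → C_2 sends each 3-simplex σ to the alternating sum Σ_i (−1)^i (σ with its i-th vertex removed). For instance
  ∂[1,2,4,5] = [2,4,5] − [1,4,5] + [1,2,5] − [1,2,4],
  ∂[1,2,3,4] = [2,3,4] − [1,3,4] + [1,2,4] − [1,2,3].
The 10×5 boundary matrix has rank 4 and Smith normal form diag(1,1,1,1).

Now H_k = ker ∂_k / im ∂_{k+1}, so:

  H_0: rank C_0 − rank ∂_1 = 5 − 4 = 1, and the invariant factors of ∂_1 are all 1, so H_0 ≅ Z.
  H_1: rank ker ∂_1 − rank ∂_2 = (10 − 4) − 6 = 0, and the invariant factors of ∂_2 are all 1, so H_1 ≅ 0.
  H_2: rank ker ∂_2 − rank ∂_3 = (10 − 6) − 4 = 0, and the invariant factors of ∂_3 are all 1, so H_2 ≅ 0.
  H_3: rank ker ∂_3 − rank ∂_4 = (5 − 4) − 0 = 1, and there is no ∂_4, so H_3 ≅ Z.

As a check, the Euler characteristic is 5 − 10 + 10 − 5 = 0, which agrees with 1 − 0 + 0 − 1 = 0.

H_0 = Z,  H_1 = 0,  H_2 = 0,  H_3 = Z.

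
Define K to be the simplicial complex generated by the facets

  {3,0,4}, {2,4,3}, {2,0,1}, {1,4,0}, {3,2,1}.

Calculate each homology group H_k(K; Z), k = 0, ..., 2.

K has 5 vertices, 10 edges, 5 triangles.
rank ∂_0 = 0, rank ∂_1 = 4 ⇒ b_0 = 5 − 0 − 4 = 1; all invariant factors of ∂_1 are 1 so no torsion. So H_0 = Z.
rank ∂_1 = 4, rank ∂_2 = 5 ⇒ b_1 = 10 − 4 − 5 = 1; all invariant factors of ∂_2 are 1 so no torsion. So H_1 = Z.
rank ∂_2 = 5, rank ∂_3 = 0 ⇒ b_2 = 5 − 5 − 0 = 0. So H_2 = 0.

H_0 = Z,  H_1 = Z,  H_2 = 0.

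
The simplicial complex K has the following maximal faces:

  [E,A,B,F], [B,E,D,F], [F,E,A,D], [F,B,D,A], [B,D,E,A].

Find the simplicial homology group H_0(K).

Order the vertices as A < B < D < E < F. Listing each simplex with vertices in this order, K has dimension 3 with simplices:

  0-simplices (5): A, B, D, E, F
  1-simplices (10): AB, AD, AE, AF, BD, BE, BF, DE, DF, EF
  2-simplices (10): ABD, ABE, ABF, ADE, ADF, AEF, BDE, BDF, BEF, DEF
  3-simplices (5): ABDE, ABDF, ABEF, ADEF, BDEF

giving chain groups C_0 ≅ Z^5, C_1 ≅ Z^10, C_2 ≅ Z^10, C_3 ≅ Z^5.

∂_1: C_1 → C_0 maps an edge to its endpoints' difference, ∂[p,q] = q − p.
The resulting 5×10 matrix has rank 4, and its Smith normal form has invariant factors (1,1,1,1).

∂_2: C_2 → C_1 acts by ∂[p,q,r] = [q,r] − [p,r] + [p,q]. For instance
  ∂ADE = DE − AE + AD,
  ∂ADF = DF − AF + AD.
This gives a 10×10 integer matrix of rank 6; reducing to Smith normal form yields diagonal entries (1,1,1,1,1,1).

The boundary map ∂_3: C_3 → C_2 sends each 3-simplex σ to the alternating sum Σ_i (−1)^i (σ with its i-th vertex removed). For instance
  ∂ABDE = BDE − ADE + ABE − ABD,
  ∂BDEF = DEF − BEF + BDF − BDE.
This gives a 10×5 integer matrix of rank 4; reducing to Smith normal form yields diagonal entries (1,1,1,1).

From H_k ≅ ker(∂_k) / im(∂_{k+1}) we obtain:

  H_0: rank C_0 − rank ∂_1 = 5 − 4 = 1, and the invariant factors of ∂_1 are all 1, so H_0 = Z.

H_0 = Z.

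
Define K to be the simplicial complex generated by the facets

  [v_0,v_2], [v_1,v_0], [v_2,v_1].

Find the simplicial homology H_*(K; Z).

H_0 ≅ Z,  H_1 ≅ Z.

We work with the vertex ordering v_0 < v_1 < v_2. The simplices of K, each written with vertices in increasing order, are:

  0-simplices (3): [v_0], [v_1], [v_2]
  1-simplices (3): [v_0,v_1], [v_0,v_2], [v_1,v_2]

so the chain groups are C_0 ≅ Z^3, C_1 ≅ Z^3.

Boundary ∂_1: C_1 → C_0 maps an edge to its endpoints' difference, ∂[p,q] = q − p. For instance
  ∂[v_1,v_2] = [v_2] − [v_1].
This gives a 3×3 integer matrix of rank 2; reducing to Smith normal form yields diagonal entries (1,1).

From H_k ≅ ker(∂_k) / im(∂_{k+1}) we obtain:

  H_0: rank C_0 − rank ∂_1 = 3 − 2 = 1, and the invariant factors of ∂_1 are all 1, so H_0 = Z.
  H_1: rank ker ∂_1 − rank ∂_2 = (3 − 2) − 0 = 1, and there is no ∂_2, so H_1 = Z.

(K is a triangulation of the circle S^1.)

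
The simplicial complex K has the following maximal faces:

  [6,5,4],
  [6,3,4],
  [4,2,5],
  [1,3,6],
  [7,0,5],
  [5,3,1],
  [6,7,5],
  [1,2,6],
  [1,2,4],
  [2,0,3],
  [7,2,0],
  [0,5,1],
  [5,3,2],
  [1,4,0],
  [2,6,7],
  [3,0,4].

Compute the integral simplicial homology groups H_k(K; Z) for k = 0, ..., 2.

H_0 = Z,  H_1 = Z^2,  H_2 = Z.

K has 8 vertices, 24 edges, 16 triangles.
rank ∂_0 = 0, rank ∂_1 = 7 ⇒ b_0 = 8 − 0 − 7 = 1; all invariant factors of ∂_1 are 1 so no torsion. So H_0 ≅ Z.
rank ∂_1 = 7, rank ∂_2 = 15 ⇒ b_1 = 24 − 7 − 15 = 2; all invariant factors of ∂_2 are 1 so no torsion. So H_1 ≅ Z^2.
rank ∂_2 = 15, rank ∂_3 = 0 ⇒ b_2 = 16 − 15 − 0 = 1. So H_2 ≅ Z.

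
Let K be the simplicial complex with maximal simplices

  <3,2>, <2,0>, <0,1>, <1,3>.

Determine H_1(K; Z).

H_1 ≅ Z.

K has 4 vertices, 4 edges.
rank ∂_1 = 3, rank ∂_2 = 0 ⇒ b_1 = 4 − 3 − 0 = 1. So H_1 ≅ Z.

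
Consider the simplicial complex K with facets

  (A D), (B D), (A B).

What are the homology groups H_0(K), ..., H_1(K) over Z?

H_0 ≅ Z,  H_1 ≅ Z.

Fix the vertex order A < B < D and write every simplex with vertices in increasing order. Then dim K = 1 and the simplices of K are:

  0-simplices (3): A, B, D
  1-simplices (3): AB, AD, BD

so the chain groups are C_0 ≅ Z^3, C_1 ≅ Z^3.

The boundary map ∂_1: C_1 → C_0 maps an edge to its endpoints' difference, ∂[p,q] = q − p. For instance
  ∂AB = B − A.
The 3×3 boundary matrix has rank 2 and Smith normal form diag(1,1).

Computing H_k = (kernel of ∂_k) / (image of ∂_{k+1}):

  H_0: rank C_0 − rank ∂_1 = 3 − 2 = 1, and the invariant factors of ∂_1 are all 1, so H_0 = Z.
  H_1: rank ker ∂_1 − rank ∂_2 = (3 − 2) − 0 = 1, and there is no ∂_2, so H_1 = Z.

As a check, the Euler characteristic is 3 − 3 = 0, which agrees with 1 − 1 = 0.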